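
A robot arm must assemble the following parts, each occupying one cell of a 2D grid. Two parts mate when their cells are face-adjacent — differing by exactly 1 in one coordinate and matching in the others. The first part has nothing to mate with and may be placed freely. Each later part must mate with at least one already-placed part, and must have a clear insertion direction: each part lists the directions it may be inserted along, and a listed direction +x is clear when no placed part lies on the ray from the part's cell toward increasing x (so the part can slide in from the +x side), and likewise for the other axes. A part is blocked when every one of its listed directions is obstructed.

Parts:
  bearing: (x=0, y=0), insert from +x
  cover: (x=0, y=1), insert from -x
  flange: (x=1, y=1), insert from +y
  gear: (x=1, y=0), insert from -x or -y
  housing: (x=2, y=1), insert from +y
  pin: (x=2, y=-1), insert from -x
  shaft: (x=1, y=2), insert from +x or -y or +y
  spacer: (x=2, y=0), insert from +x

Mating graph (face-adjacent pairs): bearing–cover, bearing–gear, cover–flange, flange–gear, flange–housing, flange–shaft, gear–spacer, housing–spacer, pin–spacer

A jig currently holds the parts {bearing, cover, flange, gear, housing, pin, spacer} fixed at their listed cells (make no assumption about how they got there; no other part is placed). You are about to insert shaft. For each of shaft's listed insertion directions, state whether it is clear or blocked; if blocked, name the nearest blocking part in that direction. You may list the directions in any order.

+x: clear; +y: clear; -y: blocked by flange

+x: ray from shaft(1, 2) has no placed part ⇒ clear
-y: nearest on ray is flange@(1, 1) ⇒ blocked
+y: ray from shaft(1, 2) has no placed part ⇒ clear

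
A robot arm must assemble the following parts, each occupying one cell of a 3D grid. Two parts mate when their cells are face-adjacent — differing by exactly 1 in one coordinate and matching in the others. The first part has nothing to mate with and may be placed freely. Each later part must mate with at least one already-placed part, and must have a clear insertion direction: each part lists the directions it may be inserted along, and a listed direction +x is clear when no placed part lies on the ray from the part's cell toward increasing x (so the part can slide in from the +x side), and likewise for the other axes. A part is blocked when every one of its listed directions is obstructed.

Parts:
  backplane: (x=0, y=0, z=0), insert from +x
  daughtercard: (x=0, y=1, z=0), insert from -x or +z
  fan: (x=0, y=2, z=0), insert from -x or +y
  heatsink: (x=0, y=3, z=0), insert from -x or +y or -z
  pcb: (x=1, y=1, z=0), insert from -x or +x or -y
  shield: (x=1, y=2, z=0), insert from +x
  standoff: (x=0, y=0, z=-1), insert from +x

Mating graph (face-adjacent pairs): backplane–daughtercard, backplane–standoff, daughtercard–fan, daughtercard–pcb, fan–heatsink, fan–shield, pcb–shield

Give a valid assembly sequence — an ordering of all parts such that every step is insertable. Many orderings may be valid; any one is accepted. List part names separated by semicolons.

pcb; daughtercard; shield; backplane; standoff; fan; heatsink

1. pcb@(1, 1, 0) [-x clear] — {pcb}
2. daughtercard@(0, 1, 0) [-x clear] — {daughtercard, pcb}
3. shield@(1, 2, 0) [+x clear] — {daughtercard, pcb, shield}
4. backplane@(0, 0, 0) [+x clear] — {backplane, daughtercard, pcb, shield}
5. standoff@(0, 0, -1) [+x clear] — {backplane, daughtercard, pcb, shield, standoff}
6. fan@(0, 2, 0) [-x clear] — {backplane, daughtercard, fan, pcb, shield, standoff}
7. heatsink@(0, 3, 0) [-x clear] — {backplane, daughtercard, fan, heatsink, pcb, shield, standoff}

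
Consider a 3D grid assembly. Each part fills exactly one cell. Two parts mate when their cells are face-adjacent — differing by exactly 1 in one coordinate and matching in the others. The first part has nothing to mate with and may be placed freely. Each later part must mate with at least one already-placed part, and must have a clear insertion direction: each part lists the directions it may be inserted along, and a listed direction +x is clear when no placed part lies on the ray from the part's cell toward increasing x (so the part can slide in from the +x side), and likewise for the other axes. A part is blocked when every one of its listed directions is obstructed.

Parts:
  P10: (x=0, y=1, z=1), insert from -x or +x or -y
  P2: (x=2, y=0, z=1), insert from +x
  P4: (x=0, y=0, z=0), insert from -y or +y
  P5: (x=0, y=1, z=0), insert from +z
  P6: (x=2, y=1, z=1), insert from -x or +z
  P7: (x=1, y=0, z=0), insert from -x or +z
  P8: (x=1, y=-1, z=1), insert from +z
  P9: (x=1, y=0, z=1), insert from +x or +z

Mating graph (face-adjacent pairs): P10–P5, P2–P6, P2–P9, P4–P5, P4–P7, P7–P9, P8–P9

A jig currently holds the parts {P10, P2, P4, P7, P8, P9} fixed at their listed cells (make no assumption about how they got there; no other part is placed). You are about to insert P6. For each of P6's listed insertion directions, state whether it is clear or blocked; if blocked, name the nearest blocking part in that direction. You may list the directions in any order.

-x: nearest on ray is P10@(0, 1, 1) ⇒ blocked
+z: ray from P6(2, 1, 1) has no placed part ⇒ clear

+z: clear; -x: blocked by P10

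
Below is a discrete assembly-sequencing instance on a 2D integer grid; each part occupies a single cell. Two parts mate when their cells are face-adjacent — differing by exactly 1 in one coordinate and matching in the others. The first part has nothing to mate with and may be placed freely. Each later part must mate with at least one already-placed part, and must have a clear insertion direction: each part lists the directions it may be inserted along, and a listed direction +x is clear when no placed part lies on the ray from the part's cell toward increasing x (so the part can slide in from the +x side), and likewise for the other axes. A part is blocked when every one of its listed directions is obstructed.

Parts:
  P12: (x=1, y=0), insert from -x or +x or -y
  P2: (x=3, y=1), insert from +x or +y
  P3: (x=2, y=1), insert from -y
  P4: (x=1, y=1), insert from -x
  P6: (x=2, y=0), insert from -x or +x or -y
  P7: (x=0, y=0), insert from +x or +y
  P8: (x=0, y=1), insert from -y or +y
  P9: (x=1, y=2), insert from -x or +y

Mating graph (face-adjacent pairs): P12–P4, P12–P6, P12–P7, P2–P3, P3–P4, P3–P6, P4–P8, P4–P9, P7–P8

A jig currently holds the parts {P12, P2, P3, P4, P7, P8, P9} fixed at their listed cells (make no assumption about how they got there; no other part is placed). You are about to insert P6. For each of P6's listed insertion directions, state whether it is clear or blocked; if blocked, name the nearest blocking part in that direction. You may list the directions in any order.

-x: nearest on ray is P12@(1, 0) ⇒ blocked
+x: ray from P6(2, 0) has no placed part ⇒ clear
-y: ray from P6(2, 0) has no placed part ⇒ clear

+x: clear; -x: blocked by P12; -y: clear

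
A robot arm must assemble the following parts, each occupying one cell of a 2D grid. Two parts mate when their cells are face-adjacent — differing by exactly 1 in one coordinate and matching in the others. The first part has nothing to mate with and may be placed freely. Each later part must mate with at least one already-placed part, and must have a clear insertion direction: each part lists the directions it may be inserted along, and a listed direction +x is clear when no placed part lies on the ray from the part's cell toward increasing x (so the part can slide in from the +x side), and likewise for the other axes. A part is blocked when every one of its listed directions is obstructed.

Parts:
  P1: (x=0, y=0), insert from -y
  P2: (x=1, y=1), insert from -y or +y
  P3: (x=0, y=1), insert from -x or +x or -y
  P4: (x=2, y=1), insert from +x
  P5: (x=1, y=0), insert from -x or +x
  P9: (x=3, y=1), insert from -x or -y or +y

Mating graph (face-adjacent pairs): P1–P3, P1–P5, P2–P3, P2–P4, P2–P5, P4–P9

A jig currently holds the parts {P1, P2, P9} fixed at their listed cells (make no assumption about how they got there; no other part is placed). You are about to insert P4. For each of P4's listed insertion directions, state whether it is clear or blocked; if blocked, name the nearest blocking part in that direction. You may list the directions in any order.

+x: nearest on ray is P9@(3, 1) ⇒ blocked

+x: blocked by P9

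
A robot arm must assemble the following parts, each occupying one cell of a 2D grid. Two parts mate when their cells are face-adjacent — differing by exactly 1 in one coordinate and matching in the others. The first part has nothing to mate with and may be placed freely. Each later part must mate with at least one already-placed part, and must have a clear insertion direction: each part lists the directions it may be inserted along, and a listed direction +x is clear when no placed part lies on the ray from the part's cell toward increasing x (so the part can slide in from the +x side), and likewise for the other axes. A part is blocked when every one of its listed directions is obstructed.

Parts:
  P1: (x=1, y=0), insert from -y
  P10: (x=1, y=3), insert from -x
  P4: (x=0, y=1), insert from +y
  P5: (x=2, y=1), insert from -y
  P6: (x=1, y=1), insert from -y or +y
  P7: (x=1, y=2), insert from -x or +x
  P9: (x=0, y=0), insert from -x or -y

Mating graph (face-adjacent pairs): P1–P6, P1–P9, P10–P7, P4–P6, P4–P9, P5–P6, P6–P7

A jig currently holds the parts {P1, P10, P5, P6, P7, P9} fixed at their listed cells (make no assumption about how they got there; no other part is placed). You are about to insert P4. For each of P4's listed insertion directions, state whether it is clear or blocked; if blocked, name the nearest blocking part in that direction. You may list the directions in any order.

+y: ray from P4(0, 1) has no placed part ⇒ clear

+y: clear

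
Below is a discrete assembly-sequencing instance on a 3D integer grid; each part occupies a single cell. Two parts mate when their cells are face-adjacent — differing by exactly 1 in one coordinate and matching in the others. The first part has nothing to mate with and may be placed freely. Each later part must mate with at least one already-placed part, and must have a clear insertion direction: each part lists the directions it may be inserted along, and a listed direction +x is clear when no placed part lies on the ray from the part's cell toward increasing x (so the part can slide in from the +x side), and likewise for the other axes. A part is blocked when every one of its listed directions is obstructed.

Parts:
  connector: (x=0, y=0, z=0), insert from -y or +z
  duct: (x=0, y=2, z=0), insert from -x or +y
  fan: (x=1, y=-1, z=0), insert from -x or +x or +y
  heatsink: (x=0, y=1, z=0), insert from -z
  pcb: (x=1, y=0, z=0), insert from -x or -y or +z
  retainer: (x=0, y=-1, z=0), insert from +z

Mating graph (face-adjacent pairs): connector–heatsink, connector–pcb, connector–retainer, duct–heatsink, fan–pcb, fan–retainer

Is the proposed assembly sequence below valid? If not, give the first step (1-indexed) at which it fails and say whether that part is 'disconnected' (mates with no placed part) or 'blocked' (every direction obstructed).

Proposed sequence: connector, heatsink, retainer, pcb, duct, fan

1. connector@(0, 0, 0) [-y clear] — {connector}
2. heatsink@(0, 1, 0) [-z clear] — {connector, heatsink}
3. retainer@(0, -1, 0) [+z clear] — {connector, heatsink, retainer}
4. pcb@(1, 0, 0) [-y clear] — {connector, heatsink, pcb, retainer}
5. duct@(0, 2, 0) [-x clear] — {connector, duct, heatsink, pcb, retainer}
6. fan@(1, -1, 0) [+x clear] — {connector, duct, fan, heatsink, pcb, retainer}

Valid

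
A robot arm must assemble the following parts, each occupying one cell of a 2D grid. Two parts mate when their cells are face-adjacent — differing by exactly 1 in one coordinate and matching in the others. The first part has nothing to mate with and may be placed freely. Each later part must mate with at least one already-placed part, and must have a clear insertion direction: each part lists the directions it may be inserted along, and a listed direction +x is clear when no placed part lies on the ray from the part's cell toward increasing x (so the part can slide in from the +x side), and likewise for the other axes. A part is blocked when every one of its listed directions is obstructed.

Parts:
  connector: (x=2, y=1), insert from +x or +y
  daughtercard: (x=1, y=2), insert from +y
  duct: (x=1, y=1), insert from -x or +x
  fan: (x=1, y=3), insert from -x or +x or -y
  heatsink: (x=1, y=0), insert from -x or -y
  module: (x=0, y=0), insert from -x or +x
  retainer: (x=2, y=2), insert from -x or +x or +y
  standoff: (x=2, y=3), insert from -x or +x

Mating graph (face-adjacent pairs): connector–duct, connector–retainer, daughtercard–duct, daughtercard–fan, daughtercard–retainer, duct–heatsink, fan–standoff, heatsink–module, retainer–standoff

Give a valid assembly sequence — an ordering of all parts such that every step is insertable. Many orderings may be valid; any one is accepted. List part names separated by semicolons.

1. module@(0, 0) [-x clear] — {module}
2. heatsink@(1, 0) [-y clear] — {heatsink, module}
3. duct@(1, 1) [-x clear] — {duct, heatsink, module}
4. connector@(2, 1) [+x clear] — {connector, duct, heatsink, module}
5. retainer@(2, 2) [-x clear] — {connector, duct, heatsink, module, retainer}
6. standoff@(2, 3) [-x clear] — {connector, duct, heatsink, module, retainer, standoff}
7. daughtercard@(1, 2) [+y clear] — {connector, daughtercard, duct, heatsink, module, retainer, standoff}
8. fan@(1, 3) [-x clear] — {connector, daughtercard, duct, fan, heatsink, module, retainer, standoff}

module; heatsink; duct; connector; retainer; standoff; daughtercard; fan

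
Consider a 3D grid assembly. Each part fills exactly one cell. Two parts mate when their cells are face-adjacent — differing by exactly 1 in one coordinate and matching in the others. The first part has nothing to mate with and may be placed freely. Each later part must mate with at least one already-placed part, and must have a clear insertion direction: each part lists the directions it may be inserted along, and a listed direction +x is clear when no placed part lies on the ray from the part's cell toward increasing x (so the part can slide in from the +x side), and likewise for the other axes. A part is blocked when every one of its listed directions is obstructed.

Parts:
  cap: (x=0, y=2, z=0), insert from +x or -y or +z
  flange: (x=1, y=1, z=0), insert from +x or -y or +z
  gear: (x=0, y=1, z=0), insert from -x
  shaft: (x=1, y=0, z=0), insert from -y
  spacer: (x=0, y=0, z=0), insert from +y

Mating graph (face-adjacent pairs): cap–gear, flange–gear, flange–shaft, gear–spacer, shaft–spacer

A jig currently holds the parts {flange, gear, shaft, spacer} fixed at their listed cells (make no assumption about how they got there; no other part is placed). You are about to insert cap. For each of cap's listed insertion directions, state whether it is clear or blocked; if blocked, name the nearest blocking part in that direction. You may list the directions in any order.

+x: clear; +z: clear; -y: blocked by gear

+x: ray from cap(0, 2, 0) has no placed part ⇒ clear
-y: nearest on ray is gear@(0, 1, 0) ⇒ blocked
+z: ray from cap(0, 2, 0) has no placed part ⇒ clear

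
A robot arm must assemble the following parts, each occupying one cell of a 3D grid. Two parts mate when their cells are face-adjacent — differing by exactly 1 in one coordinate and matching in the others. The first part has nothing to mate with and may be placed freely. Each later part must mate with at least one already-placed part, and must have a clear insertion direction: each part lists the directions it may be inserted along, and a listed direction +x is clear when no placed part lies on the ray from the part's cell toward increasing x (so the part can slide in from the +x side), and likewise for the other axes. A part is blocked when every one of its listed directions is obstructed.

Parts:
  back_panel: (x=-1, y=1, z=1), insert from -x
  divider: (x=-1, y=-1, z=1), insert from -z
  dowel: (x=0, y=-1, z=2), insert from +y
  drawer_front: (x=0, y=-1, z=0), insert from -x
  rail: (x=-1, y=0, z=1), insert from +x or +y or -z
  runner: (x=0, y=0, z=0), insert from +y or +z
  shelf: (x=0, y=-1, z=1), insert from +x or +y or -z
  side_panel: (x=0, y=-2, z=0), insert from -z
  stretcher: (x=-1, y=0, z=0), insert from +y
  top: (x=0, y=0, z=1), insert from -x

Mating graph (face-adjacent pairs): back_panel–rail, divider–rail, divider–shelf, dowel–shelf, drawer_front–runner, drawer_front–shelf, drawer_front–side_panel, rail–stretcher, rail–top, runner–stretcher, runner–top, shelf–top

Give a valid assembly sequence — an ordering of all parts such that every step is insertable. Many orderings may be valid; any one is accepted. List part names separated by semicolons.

1. shelf@(0, -1, 1) [+x clear] — {shelf}
2. drawer_front@(0, -1, 0) [-x clear] — {drawer_front, shelf}
3. side_panel@(0, -2, 0) [-z clear] — {drawer_front, shelf, side_panel}
4. divider@(-1, -1, 1) [-z clear] — {divider, drawer_front, shelf, side_panel}
5. dowel@(0, -1, 2) [+y clear] — {divider, dowel, drawer_front, shelf, side_panel}
6. top@(0, 0, 1) [-x clear] — {divider, dowel, drawer_front, shelf, side_panel, top}
7. rail@(-1, 0, 1) [+y clear] — {divider, dowel, drawer_front, rail, shelf, side_panel, top}
8. back_panel@(-1, 1, 1) [-x clear] — {back_panel, divider, dowel, drawer_front, rail, shelf, side_panel, top}
9. runner@(0, 0, 0) [+y clear] — {back_panel, divider, dowel, drawer_front, rail, runner, shelf, side_panel, top}
10. stretcher@(-1, 0, 0) [+y clear] — {back_panel, divider, dowel, drawer_front, rail, runner, shelf, side_panel, stretcher, top}

shelf; drawer_front; side_panel; divider; dowel; top; rail; back_panel; runner; stretcher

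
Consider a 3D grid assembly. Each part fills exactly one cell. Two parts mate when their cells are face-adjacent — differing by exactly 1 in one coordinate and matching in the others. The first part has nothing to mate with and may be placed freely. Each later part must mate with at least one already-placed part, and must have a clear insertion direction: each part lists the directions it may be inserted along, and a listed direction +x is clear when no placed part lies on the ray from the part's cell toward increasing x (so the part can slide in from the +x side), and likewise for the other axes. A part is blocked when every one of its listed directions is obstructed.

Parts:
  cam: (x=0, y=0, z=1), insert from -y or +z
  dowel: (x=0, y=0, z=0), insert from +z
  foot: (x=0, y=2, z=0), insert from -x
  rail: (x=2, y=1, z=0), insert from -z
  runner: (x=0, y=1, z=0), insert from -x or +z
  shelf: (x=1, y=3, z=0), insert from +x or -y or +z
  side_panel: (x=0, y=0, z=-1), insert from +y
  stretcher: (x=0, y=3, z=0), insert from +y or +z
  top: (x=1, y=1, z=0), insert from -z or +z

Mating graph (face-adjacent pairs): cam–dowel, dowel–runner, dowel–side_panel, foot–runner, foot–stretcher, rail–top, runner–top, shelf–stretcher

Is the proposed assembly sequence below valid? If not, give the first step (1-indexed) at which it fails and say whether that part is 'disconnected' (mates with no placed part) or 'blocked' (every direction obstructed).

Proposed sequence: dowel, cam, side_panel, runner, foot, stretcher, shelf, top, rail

Valid

1. dowel@(0, 0, 0) [+z clear] — {dowel}
2. cam@(0, 0, 1) [-y clear] — {cam, dowel}
3. side_panel@(0, 0, -1) [+y clear] — {cam, dowel, side_panel}
4. runner@(0, 1, 0) [-x clear] — {cam, dowel, runner, side_panel}
5. foot@(0, 2, 0) [-x clear] — {cam, dowel, foot, runner, side_panel}
6. stretcher@(0, 3, 0) [+y clear] — {cam, dowel, foot, runner, side_panel, stretcher}
7. shelf@(1, 3, 0) [+x clear] — {cam, dowel, foot, runner, shelf, side_panel, stretcher}
8. top@(1, 1, 0) [-z clear] — {cam, dowel, foot, runner, shelf, side_panel, stretcher, top}
9. rail@(2, 1, 0) [-z clear] — {cam, dowel, foot, rail, runner, shelf, side_panel, stretcher, top}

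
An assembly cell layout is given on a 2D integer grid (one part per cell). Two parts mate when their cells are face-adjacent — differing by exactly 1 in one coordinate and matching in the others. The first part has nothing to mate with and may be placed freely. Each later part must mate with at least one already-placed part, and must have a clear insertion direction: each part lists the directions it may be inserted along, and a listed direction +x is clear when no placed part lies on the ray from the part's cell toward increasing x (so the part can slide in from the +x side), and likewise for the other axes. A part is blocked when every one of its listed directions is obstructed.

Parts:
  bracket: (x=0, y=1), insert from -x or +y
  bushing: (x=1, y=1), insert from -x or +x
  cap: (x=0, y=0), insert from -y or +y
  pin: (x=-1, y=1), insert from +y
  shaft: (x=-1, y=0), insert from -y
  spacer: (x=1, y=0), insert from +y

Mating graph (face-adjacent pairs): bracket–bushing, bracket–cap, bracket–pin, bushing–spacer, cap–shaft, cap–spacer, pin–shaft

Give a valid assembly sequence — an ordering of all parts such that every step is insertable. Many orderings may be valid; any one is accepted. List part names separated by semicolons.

spacer; cap; bushing; bracket; pin; shaft

1. spacer@(1, 0) [+y clear] — {spacer}
2. cap@(0, 0) [-y clear] — {cap, spacer}
3. bushing@(1, 1) [-x clear] — {bushing, cap, spacer}
4. bracket@(0, 1) [-x clear] — {bracket, bushing, cap, spacer}
5. pin@(-1, 1) [+y clear] — {bracket, bushing, cap, pin, spacer}
6. shaft@(-1, 0) [-y clear] — {bracket, bushing, cap, pin, shaft, spacer}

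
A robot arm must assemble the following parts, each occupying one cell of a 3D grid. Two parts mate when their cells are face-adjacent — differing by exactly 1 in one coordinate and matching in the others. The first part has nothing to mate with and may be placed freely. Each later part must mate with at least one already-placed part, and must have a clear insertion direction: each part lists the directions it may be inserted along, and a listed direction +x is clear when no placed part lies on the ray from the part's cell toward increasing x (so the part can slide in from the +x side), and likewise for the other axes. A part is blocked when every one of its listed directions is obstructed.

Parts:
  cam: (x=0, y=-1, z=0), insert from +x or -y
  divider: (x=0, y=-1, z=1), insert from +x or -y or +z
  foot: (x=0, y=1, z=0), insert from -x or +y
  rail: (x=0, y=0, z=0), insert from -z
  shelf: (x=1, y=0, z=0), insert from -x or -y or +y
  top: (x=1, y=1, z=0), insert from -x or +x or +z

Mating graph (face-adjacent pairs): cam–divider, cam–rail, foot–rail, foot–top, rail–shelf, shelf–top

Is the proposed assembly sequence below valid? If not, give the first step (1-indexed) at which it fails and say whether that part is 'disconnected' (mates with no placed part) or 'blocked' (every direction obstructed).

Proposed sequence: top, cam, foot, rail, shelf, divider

1. top@(1, 1, 0) [-x clear] — {top}
2. cam@(0, -1, 0) — no placed neighbour ⇒ disconnected

Invalid at step 2 (disconnected)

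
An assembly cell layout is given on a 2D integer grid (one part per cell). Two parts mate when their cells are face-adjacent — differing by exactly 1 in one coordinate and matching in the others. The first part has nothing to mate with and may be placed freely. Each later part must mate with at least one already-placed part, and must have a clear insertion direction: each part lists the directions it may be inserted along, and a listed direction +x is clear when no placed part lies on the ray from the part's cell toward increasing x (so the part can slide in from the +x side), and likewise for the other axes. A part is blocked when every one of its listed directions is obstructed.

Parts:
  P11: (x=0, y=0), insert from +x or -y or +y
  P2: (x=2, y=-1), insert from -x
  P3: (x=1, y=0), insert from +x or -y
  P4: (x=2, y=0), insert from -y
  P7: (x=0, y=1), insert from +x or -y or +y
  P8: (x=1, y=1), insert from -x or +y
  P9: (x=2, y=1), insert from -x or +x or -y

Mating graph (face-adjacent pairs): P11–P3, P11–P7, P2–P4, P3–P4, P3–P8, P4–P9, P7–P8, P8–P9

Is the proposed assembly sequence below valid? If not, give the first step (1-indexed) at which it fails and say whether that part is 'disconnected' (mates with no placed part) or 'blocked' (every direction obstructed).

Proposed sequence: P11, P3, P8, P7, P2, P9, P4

1. P11@(0, 0) [+x clear] — {P11}
2. P3@(1, 0) [+x clear] — {P11, P3}
3. P8@(1, 1) [-x clear] — {P11, P3, P8}
4. P7@(0, 1) [+y clear] — {P11, P3, P7, P8}
5. P2@(2, -1) — no placed neighbour ⇒ disconnected

Invalid at step 5 (disconnected)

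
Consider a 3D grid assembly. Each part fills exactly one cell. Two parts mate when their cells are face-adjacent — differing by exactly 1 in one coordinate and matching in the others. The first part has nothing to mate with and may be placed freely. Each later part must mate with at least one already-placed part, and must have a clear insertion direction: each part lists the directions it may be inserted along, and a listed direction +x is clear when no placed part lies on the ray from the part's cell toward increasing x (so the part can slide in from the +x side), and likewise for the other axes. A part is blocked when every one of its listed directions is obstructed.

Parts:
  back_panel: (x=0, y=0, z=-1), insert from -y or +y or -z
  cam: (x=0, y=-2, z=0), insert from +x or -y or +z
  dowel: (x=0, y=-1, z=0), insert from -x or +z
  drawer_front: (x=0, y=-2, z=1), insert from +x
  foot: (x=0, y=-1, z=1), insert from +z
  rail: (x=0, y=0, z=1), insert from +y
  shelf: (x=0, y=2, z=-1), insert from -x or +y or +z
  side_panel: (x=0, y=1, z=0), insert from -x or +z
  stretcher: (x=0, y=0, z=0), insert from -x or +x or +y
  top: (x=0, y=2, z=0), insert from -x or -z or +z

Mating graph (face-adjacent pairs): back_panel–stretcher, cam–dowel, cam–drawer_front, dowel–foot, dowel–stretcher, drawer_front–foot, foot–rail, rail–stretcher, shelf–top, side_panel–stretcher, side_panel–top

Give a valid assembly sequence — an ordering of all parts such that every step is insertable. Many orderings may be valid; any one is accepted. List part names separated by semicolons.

stretcher; back_panel; dowel; cam; drawer_front; rail; foot; side_panel; top; shelf

1. stretcher@(0, 0, 0) [-x clear] — {stretcher}
2. back_panel@(0, 0, -1) [-y clear] — {back_panel, stretcher}
3. dowel@(0, -1, 0) [-x clear] — {back_panel, dowel, stretcher}
4. cam@(0, -2, 0) [+x clear] — {back_panel, cam, dowel, stretcher}
5. drawer_front@(0, -2, 1) [+x clear] — {back_panel, cam, dowel, drawer_front, stretcher}
6. rail@(0, 0, 1) [+y clear] — {back_panel, cam, dowel, drawer_front, rail, stretcher}
7. foot@(0, -1, 1) [+z clear] — {back_panel, cam, dowel, drawer_front, foot, rail, stretcher}
8. side_panel@(0, 1, 0) [-x clear] — {back_panel, cam, dowel, drawer_front, foot, rail, side_panel, stretcher}
9. top@(0, 2, 0) [-x clear] — {back_panel, cam, dowel, drawer_front, foot, rail, side_panel, stretcher, top}
10. shelf@(0, 2, -1) [-x clear] — {back_panel, cam, dowel, drawer_front, foot, rail, shelf, side_panel, stretcher, top}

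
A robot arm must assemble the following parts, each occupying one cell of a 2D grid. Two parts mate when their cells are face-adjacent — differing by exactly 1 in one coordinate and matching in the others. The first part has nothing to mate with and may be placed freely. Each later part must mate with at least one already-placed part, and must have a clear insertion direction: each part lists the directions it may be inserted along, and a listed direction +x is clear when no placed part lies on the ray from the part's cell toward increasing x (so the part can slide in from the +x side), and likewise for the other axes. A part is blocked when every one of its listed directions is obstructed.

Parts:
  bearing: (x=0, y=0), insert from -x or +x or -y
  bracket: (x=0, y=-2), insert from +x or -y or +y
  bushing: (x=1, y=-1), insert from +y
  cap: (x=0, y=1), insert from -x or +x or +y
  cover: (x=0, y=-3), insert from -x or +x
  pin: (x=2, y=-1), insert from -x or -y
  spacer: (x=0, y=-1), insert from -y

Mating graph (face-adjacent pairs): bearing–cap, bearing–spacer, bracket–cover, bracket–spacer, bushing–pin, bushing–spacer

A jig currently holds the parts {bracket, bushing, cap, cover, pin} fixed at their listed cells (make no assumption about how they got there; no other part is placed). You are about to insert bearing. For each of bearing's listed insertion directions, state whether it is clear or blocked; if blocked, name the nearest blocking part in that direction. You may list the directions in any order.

+x: clear; -x: clear; -y: blocked by bracket

-x: ray from bearing(0, 0) has no placed part ⇒ clear
+x: ray from bearing(0, 0) has no placed part ⇒ clear
-y: nearest on ray is bracket@(0, -2) ⇒ blocked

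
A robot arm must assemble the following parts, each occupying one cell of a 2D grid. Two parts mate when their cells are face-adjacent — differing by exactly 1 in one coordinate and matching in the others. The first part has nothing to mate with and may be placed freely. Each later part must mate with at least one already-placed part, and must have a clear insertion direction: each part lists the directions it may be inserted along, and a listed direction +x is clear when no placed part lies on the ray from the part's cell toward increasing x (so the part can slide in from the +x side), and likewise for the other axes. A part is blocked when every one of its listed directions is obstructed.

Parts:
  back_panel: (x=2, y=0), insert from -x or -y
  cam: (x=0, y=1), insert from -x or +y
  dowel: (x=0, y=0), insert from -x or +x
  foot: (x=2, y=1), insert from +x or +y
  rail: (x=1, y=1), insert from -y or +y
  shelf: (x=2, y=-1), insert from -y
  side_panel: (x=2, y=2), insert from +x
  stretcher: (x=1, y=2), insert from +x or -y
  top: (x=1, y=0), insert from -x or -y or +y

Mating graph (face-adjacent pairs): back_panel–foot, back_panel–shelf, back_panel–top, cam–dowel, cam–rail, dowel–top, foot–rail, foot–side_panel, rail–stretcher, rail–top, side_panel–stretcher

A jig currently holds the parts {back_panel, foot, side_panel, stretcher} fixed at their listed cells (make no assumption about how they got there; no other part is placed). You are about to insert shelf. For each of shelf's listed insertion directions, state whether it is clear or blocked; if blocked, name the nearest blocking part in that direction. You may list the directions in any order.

-y: clear

-y: ray from shelf(2, -1) has no placed part ⇒ clear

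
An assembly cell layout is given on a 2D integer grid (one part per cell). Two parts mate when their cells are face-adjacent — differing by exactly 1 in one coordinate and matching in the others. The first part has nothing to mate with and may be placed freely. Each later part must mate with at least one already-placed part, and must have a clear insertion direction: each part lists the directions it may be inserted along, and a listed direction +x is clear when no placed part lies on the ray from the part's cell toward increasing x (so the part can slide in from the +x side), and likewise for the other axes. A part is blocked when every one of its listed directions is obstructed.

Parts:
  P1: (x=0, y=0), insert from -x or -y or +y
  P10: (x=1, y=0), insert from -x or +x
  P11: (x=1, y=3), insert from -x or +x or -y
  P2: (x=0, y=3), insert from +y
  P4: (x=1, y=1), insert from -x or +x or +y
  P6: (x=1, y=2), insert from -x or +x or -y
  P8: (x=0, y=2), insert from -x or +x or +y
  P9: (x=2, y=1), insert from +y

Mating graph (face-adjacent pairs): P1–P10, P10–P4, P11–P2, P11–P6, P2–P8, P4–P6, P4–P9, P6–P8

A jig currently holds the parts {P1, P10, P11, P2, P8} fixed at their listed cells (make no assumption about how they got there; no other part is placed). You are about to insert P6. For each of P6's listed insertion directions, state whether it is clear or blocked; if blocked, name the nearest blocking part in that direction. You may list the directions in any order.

+x: clear; -x: blocked by P8; -y: blocked by P10

-x: nearest on ray is P8@(0, 2) ⇒ blocked
+x: ray from P6(1, 2) has no placed part ⇒ clear
-y: nearest on ray is P10@(1, 0) ⇒ blocked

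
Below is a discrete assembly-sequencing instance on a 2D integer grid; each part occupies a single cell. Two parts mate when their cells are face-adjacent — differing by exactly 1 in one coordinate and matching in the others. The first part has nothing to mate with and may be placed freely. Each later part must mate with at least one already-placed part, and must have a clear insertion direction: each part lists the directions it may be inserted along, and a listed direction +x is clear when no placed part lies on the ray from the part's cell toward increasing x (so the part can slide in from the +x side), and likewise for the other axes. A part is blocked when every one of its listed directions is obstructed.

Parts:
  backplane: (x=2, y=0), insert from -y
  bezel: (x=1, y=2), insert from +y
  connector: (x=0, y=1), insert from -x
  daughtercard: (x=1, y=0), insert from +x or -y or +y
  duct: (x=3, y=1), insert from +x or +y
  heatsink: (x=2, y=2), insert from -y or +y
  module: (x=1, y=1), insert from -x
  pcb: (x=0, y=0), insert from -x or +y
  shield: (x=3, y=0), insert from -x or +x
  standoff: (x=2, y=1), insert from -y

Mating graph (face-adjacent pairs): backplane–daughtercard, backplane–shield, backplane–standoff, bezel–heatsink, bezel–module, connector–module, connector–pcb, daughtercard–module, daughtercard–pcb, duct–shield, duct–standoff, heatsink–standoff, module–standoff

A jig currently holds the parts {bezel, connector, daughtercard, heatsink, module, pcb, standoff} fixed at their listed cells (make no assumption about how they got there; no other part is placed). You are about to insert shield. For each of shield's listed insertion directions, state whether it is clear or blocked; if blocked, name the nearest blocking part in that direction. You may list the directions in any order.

+x: clear; -x: blocked by daughtercard

-x: nearest on ray is daughtercard@(1, 0) ⇒ blocked
+x: ray from shield(3, 0) has no placed part ⇒ clear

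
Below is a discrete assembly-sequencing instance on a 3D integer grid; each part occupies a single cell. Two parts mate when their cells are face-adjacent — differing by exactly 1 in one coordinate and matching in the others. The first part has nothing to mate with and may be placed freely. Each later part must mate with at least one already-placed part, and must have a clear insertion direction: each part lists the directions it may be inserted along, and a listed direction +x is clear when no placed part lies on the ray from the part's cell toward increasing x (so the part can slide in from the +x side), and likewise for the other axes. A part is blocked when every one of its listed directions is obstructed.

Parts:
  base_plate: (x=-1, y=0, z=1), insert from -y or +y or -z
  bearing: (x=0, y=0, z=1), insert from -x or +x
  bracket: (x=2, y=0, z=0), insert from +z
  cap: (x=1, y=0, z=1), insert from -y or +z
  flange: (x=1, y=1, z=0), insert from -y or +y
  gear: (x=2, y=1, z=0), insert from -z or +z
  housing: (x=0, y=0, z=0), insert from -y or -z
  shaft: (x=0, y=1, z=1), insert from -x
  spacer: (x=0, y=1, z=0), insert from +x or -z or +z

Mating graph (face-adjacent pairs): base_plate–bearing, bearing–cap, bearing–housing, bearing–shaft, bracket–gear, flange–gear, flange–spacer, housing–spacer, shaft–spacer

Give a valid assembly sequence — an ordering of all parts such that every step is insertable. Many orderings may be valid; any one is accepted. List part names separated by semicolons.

cap; bearing; shaft; spacer; flange; gear; base_plate; bracket; housing

1. cap@(1, 0, 1) [-y clear] — {cap}
2. bearing@(0, 0, 1) [-x clear] — {bearing, cap}
3. shaft@(0, 1, 1) [-x clear] — {bearing, cap, shaft}
4. spacer@(0, 1, 0) [+x clear] — {bearing, cap, shaft, spacer}
5. flange@(1, 1, 0) [-y clear] — {bearing, cap, flange, shaft, spacer}
6. gear@(2, 1, 0) [-z clear] — {bearing, cap, flange, gear, shaft, spacer}
7. base_plate@(-1, 0, 1) [-y clear] — {base_plate, bearing, cap, flange, gear, shaft, spacer}
8. bracket@(2, 0, 0) [+z clear] — {base_plate, bearing, bracket, cap, flange, gear, shaft, spacer}
9. housing@(0, 0, 0) [-y clear] — {base_plate, bearing, bracket, cap, flange, gear, housing, shaft, spacer}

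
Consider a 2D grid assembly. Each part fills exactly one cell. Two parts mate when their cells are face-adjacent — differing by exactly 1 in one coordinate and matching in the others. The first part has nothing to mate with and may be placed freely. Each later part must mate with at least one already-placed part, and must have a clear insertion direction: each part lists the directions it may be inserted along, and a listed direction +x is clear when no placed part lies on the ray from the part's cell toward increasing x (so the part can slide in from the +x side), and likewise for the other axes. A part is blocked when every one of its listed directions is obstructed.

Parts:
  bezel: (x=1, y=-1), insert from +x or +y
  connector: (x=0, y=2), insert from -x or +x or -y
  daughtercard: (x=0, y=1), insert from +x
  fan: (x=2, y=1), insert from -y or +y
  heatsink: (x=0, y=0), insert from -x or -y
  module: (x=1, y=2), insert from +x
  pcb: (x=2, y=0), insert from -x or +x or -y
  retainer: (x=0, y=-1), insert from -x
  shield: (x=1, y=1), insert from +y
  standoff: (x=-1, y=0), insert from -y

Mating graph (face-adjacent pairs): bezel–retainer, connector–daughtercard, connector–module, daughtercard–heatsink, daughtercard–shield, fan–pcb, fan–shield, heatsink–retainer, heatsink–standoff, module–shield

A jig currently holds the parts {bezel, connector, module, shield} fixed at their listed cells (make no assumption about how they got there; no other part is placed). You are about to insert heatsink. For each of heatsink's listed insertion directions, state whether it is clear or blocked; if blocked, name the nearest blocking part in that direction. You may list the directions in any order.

-x: clear; -y: clear

-x: ray from heatsink(0, 0) has no placed part ⇒ clear
-y: ray from heatsink(0, 0) has no placed part ⇒ clear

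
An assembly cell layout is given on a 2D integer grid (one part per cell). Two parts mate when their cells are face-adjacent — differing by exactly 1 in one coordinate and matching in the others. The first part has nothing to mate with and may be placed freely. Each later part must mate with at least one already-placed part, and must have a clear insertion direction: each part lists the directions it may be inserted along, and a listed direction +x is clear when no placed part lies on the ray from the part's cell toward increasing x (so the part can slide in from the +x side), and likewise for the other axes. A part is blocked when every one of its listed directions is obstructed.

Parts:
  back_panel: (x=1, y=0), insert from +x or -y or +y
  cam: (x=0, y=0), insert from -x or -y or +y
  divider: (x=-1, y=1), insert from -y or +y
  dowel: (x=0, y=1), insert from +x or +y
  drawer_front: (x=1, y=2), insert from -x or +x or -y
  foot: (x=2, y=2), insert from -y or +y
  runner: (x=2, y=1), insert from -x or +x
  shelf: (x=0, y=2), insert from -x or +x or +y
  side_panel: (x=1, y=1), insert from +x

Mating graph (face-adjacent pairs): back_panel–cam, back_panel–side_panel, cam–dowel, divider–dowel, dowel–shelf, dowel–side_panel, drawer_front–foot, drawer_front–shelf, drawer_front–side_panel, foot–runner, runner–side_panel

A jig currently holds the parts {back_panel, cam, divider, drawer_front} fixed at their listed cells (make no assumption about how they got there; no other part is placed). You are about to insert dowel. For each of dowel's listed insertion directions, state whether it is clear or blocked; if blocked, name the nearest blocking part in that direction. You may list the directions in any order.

+x: clear; +y: clear

+x: ray from dowel(0, 1) has no placed part ⇒ clear
+y: ray from dowel(0, 1) has no placed part ⇒ clear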